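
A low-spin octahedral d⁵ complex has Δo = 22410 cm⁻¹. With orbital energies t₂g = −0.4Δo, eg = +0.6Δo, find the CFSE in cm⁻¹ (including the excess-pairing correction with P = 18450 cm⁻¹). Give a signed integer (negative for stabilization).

The d⁵ electrons fill as t₂g⁵ eg⁰.
The orbital stabilization is -2.0Δo = -2.0 × 22410 = -44820 cm⁻¹.
High-spin d⁵ would be t₂g³ eg² with 0 pairs; low-spin has 2, so 2 excess pairs cost +2P = +36900 cm⁻¹.
Net CFSE = -44820 + 36900 = -7920 cm⁻¹.

-7920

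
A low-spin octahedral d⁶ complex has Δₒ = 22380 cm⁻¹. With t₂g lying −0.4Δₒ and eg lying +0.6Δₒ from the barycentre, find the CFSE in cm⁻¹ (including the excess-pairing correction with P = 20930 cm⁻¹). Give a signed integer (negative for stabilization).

-11852

Electron filling gives t₂g⁶ eg⁰.
Orbital CFSE = 6(-0.4) + 0(0.6) = -2.4Δₒ = -2.4 × 22380 = -53712 cm⁻¹.
Relative to high-spin t₂g⁴ eg² (1 paired), the low-spin configuration has 2 additional pairs, contributing +2 × 20930 = +41860 cm⁻¹.
Combining: -53712 + 41860 = -11852 cm⁻¹.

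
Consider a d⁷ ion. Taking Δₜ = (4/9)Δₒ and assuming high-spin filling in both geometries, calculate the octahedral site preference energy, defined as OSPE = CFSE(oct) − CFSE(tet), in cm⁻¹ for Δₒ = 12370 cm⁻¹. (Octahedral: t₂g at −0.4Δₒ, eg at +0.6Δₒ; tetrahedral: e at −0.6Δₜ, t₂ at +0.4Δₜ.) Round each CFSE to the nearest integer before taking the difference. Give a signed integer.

Octahedral high-spin t₂g⁵ eg²: CFSE = -0.8 × 12370 = -9896 cm⁻¹.
Tetrahedral e⁴ t₂³ gives -1.2Δₜ = -1.2 × (4/9) × 12370 = -6597 cm⁻¹.
OSPE = -9896 − (-6597) = -3299 cm⁻¹.

-3299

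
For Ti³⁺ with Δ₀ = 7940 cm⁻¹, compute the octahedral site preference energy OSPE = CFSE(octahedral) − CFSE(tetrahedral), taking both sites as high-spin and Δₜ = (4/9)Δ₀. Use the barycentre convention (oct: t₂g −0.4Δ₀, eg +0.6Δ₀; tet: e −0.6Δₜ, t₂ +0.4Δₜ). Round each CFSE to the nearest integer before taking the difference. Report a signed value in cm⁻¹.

Ti³⁺: group 4, so d-count = 4 − 3 = 1.
In an octahedral site d¹ (HS) is t₂g¹ eg⁰, giving CFSE(oct) = -0.4Δ₀ = -3176 cm⁻¹.
Tetrahedral: e¹ t₂⁰, CFSE = 1(−0.6) + 0(+0.4) = -0.6Δₜ = -0.6 × (4/9) × 7940 = -2117 cm⁻¹.
Subtracting, OSPE = -3176 − (-2117) = -1059 cm⁻¹.

-1059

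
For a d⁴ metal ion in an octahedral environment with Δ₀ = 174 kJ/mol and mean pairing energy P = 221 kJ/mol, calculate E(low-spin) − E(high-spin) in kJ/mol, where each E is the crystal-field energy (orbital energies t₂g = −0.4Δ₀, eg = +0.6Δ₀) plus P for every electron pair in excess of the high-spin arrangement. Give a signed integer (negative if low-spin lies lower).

High-spin: t₂g³ eg¹, CFSE = -0.6Δ₀ = -104 kJ/mol.
Low-spin t₂g⁴ eg⁰ gives -1.6Δ₀ = -278 kJ/mol, but forming 1 extra pair costs 1P = 221 kJ/mol, so E(LS) = -278 + 221 = -57 kJ/mol.
The difference is -57 − (-104) = 47 kJ/mol, so high-spin lies lower.

47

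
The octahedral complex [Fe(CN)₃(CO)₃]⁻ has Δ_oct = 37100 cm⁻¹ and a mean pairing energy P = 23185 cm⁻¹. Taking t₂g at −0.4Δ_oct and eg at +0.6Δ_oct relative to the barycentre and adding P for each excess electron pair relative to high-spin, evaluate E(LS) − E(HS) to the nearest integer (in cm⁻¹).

-27830

Ligand charges: 3×(-1) from CN⁻ and 3×(+0) from CO sum to -3; with overall charge -1, Fe is +2.
Fe is in group 8, so Fe²⁺ is d⁶ (8 − 2 = 6).
In the high-spin limit (t₂g⁴ eg²) the orbital term is -0.4Δ_oct = -14840 cm⁻¹, with no excess pairing.
Low-spin: t₂g⁶ eg⁰, orbital CFSE = -2.4Δ_oct = -89040 cm⁻¹; plus 2 excess pairs × P = +46370 cm⁻¹; total -42670 cm⁻¹.
The difference is -42670 − (-14840) = -27830 cm⁻¹, so low-spin lies lower.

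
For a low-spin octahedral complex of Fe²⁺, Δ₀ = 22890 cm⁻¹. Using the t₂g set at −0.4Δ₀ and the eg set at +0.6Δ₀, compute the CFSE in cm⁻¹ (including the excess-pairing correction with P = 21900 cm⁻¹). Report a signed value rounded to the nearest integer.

Group 8 minus oxidation state +2 gives a d⁶ configuration for Fe²⁺.
Configuration: t₂g⁶ eg⁰.
CFSE(orbital) = 6×(-0.4Δ₀) + 0×(0.6Δ₀) = -2.4Δ₀; with Δ₀ = 22890 cm⁻¹ that is -54936 cm⁻¹.
Pairing penalty: 3 pairs vs 1 in the high-spin reference → 2 extra × P = 43800 cm⁻¹.
Net CFSE = -54936 + 43800 = -11136 cm⁻¹.

-11136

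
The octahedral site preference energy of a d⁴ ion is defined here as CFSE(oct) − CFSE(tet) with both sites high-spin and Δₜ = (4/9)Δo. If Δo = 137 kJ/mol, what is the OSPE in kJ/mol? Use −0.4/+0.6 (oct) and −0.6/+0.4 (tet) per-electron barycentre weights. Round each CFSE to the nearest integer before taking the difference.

-58

Octahedral high-spin t₂g³ eg¹: CFSE = -0.6 × 137 = -82 kJ/mol.
Tetrahedral e² t₂² gives -0.4Δₜ = -0.4 × (4/9) × 137 = -24 kJ/mol.
Subtracting, OSPE = -82 − (-24) = -58 kJ/mol.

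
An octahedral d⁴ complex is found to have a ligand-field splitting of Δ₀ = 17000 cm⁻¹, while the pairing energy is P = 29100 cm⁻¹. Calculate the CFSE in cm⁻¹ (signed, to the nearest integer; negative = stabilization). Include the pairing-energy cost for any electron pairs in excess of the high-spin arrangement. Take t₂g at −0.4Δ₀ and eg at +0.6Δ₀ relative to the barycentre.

Δ₀ < P, so pairing is avoided: the ground state is high-spin.
Filling d⁴ accordingly: t₂g³ eg¹.
Orbital CFSE = -0.6Δ₀ = -0.6 × 17000 = -10200 cm⁻¹.
High-spin has no excess pairs, so no pairing correction applies.

-10200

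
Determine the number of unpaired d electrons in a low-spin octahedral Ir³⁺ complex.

0

Group 9 minus oxidation state +3 gives a d⁶ configuration for Ir³⁺.
Configuration: t₂g⁶ eg⁰, giving 0 unpaired electrons.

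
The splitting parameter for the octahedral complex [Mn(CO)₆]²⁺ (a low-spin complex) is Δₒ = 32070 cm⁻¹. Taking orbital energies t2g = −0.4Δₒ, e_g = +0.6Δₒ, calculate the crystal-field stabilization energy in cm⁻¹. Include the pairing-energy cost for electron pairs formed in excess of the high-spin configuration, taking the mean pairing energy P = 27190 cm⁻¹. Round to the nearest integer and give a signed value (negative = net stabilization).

CO is neutral, so the +2 overall charge sits on Mn: oxidation state +2.
Group 7 minus oxidation state +2 gives a d⁵ configuration for Mn²⁺.
Configuration: t2g^5 e_g^0.
Orbital CFSE = 5(-0.4) + 0(0.6) = -2.0Δₒ = -2.0 × 32070 = -64140 cm⁻¹.
Relative to high-spin t2g^3 e_g^2 (0 paired), the low-spin configuration has 2 additional pairs, contributing +2 × 27190 = +54380 cm⁻¹.
Overall CFSE = -64140 + 54380 = -9760 cm⁻¹.

-9760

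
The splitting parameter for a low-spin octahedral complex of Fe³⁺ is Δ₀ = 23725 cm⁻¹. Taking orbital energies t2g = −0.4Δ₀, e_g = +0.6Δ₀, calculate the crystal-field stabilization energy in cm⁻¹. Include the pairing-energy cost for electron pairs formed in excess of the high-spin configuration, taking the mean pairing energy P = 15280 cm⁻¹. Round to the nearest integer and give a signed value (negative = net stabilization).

Fe³⁺: group 8, so d-count = 8 − 3 = 5.
The d⁵ electrons fill as t2g^5 e_g^0.
CFSE(orbital) = 5×(-0.4Δ₀) + 0×(0.6Δ₀) = -2.0Δ₀; with Δ₀ = 23725 cm⁻¹ that is -47450 cm⁻¹.
High-spin d⁵ would be t2g^3 e_g^2 with 0 pairs; low-spin has 2, so 2 excess pairs cost +2P = +30560 cm⁻¹.
Net CFSE = -47450 + 30560 = -16890 cm⁻¹.

-16890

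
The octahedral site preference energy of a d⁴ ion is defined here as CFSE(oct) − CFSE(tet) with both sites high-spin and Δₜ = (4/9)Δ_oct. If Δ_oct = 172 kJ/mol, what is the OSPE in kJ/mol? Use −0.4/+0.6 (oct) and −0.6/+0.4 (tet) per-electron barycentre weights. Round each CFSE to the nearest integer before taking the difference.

Octahedral high-spin t₂g³ eg¹: CFSE = -0.6 × 172 = -103 kJ/mol.
In a tetrahedral site the filling is e² t₂²: CFSE(tet) = -0.4Δₜ = -0.4 × (4/9)(172) = -31 kJ/mol.
OSPE = CFSE(oct) − CFSE(tet) = -103 − (-31) = -72 kJ/mol.

-72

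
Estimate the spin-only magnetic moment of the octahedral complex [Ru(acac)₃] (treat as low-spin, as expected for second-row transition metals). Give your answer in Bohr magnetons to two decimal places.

Each acac⁻ contributes -1; 3 × (-1) = -3. With overall charge +0, Ru is in the +3 oxidation state.
Ru sits in group 8; removing 3 electrons leaves Ru³⁺ with 8 − 3 = 5 d electrons.
Configuration: t2g^5 e_g^0 → 1 unpaired electron.
μ(spin-only) = √[1(1+2)] = √3 ≈ 1.73 Bohr magnetons.

1.73 Bohr magnetons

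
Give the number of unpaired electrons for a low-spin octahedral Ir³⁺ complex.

Ir³⁺: group 9, so d-count = 9 − 3 = 6.
Configuration: t₂g⁶ eg⁰, giving 0 unpaired electrons.

0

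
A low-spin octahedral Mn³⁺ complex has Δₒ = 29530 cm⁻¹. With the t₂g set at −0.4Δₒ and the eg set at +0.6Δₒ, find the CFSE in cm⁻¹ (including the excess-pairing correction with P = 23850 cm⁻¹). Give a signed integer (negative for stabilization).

-23398

Mn³⁺: group 7, so d-count = 7 − 3 = 4.
Configuration: t₂g⁴ eg⁰.
The orbital stabilization is -1.6Δₒ = -1.6 × 29530 = -47248 cm⁻¹.
Pairing penalty: 1 pair vs 0 in the high-spin reference → 1 extra × P = 23850 cm⁻¹.
Overall CFSE = -47248 + 23850 = -23398 cm⁻¹.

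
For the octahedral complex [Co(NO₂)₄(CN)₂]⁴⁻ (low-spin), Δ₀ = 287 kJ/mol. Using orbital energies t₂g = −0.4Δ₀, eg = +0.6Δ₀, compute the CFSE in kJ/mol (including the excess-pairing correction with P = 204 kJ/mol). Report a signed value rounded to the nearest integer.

-313

Ligand charges: 4×(-1) from NO₂⁻ and 2×(-1) from CN⁻ sum to -6; with overall charge -4, Co is +2.
Group 9 minus oxidation state +2 gives a d⁷ configuration for Co²⁺.
The d⁷ electrons fill as t₂g⁶ eg¹.
Orbital CFSE = 6(-0.4) + 1(0.6) = -1.8Δ₀ = -1.8 × 287 = -517 kJ/mol.
Relative to high-spin t₂g⁵ eg² (2 paired), the low-spin configuration has 1 additional pair, contributing +1 × 204 = +204 kJ/mol.
Net CFSE = -517 + 204 = -313 kJ/mol.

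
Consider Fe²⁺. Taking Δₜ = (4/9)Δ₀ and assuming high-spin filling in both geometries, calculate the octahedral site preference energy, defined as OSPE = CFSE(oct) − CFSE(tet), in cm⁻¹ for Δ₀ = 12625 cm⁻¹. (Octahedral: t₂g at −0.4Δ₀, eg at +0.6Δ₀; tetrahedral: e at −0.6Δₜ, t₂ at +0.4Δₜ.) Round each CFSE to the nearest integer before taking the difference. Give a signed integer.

-1683

Group 8 minus oxidation state +2 gives a d⁶ configuration for Fe²⁺.
Octahedral (high-spin): t2g^4 e_g^2, CFSE = 4(−0.4) + 2(+0.6) = -0.4Δ₀ = -0.4 × 12625 = -5050 cm⁻¹.
Tetrahedral e^3 t2^3 gives -0.6Δₜ = -0.6 × (4/9) × 12625 = -3367 cm⁻¹.
OSPE = -5050 − (-3367) = -1683 cm⁻¹.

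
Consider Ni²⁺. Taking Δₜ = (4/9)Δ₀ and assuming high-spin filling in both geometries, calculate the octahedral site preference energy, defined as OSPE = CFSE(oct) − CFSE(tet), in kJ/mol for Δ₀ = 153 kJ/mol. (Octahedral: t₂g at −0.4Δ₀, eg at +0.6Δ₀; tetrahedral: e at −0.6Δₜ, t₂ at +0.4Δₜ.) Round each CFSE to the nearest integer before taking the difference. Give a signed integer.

Ni²⁺: group 10, so d-count = 10 − 2 = 8.
In an octahedral site d⁸ (HS) is t2g^6 e_g^2, giving CFSE(oct) = -1.2Δ₀ = -184 kJ/mol.
In a tetrahedral site the filling is e^4 t2^4: CFSE(tet) = -0.8Δₜ = -0.8 × (4/9)(153) = -54 kJ/mol.
OSPE = -184 − (-54) = -130 kJ/mol.

-130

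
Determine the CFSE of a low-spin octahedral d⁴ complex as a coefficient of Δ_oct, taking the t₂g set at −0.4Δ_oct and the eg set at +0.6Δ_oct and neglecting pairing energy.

-1.6 Δ_oct

Configuration: t₂g⁴ eg⁰.
CFSE = 4(-0.4Δ_oct) + 0(0.6Δ_oct) = -1.6Δ_oct + 0.0Δ_oct = -1.6Δ_oct.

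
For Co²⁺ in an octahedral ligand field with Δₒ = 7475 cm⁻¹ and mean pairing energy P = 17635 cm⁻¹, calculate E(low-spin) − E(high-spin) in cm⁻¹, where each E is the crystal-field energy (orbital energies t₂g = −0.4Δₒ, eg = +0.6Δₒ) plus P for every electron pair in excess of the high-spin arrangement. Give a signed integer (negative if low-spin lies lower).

10160

Co sits in group 9; removing 2 electrons leaves Co²⁺ with 9 − 2 = 7 d electrons.
In the high-spin limit (t₂g⁵ eg²) the orbital term is -0.8Δₒ = -5980 cm⁻¹, with no excess pairing.
For low-spin the configuration is t₂g⁶ eg¹: orbital energy -1.8 × 7475 = -13455 cm⁻¹, and 1 additional pair relative to high-spin adds 17635 cm⁻¹, giving 4180 cm⁻¹.
Thus E(LS) − E(HS) = 10160 cm⁻¹.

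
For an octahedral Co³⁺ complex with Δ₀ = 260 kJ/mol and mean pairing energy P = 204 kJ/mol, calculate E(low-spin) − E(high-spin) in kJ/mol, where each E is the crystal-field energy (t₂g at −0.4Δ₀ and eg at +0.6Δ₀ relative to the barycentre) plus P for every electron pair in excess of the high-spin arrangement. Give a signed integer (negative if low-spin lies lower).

Co is in group 9, so Co³⁺ is d⁶ (9 − 3 = 6).
In the high-spin limit (t₂g⁴ eg²) the orbital term is -0.4Δ₀ = -104 kJ/mol, with no excess pairing.
Low-spin: t₂g⁶ eg⁰, orbital CFSE = -2.4Δ₀ = -624 kJ/mol; plus 2 excess pairs × P = +408 kJ/mol; total -216 kJ/mol.
The difference is -216 − (-104) = -112 kJ/mol, so low-spin lies lower.

-112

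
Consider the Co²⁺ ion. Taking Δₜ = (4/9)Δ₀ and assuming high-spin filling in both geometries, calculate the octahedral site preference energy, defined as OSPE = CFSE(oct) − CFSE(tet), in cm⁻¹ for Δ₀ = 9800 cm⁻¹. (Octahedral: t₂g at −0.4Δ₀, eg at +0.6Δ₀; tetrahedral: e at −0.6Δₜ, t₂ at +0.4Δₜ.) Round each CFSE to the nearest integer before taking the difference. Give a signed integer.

-2613

Co is in group 9, so Co²⁺ is d⁷ (9 − 2 = 7).
Octahedral (high-spin): t2g^5 e_g^2, CFSE = 5(−0.4) + 2(+0.6) = -0.8Δ₀ = -0.8 × 9800 = -7840 cm⁻¹.
In a tetrahedral site the filling is e^4 t2^3: CFSE(tet) = -1.2Δₜ = -1.2 × (4/9)(9800) = -5227 cm⁻¹.
OSPE = CFSE(oct) − CFSE(tet) = -7840 − (-5227) = -2613 cm⁻¹.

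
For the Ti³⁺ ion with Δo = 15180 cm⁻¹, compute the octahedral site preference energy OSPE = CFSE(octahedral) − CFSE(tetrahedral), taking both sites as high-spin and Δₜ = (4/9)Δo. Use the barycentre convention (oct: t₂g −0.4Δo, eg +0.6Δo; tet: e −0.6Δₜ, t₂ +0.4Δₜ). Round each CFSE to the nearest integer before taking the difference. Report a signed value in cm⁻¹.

Ti sits in group 4; removing 3 electrons leaves Ti³⁺ with 4 − 3 = 1 d electrons.
In an octahedral site d¹ (HS) is t2g^1 e_g^0, giving CFSE(oct) = -0.4Δo = -6072 cm⁻¹.
In a tetrahedral site the filling is e^1 t2^0: CFSE(tet) = -0.6Δₜ = -0.6 × (4/9)(15180) = -4048 cm⁻¹.
OSPE = CFSE(oct) − CFSE(tet) = -6072 − (-4048) = -2024 cm⁻¹.

-2024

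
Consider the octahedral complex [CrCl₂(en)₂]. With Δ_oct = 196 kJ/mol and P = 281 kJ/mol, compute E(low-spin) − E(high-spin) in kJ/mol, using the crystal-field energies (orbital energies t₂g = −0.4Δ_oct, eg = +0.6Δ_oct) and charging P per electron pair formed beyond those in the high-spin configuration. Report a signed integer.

85

Ligand charges: 2×(-1) from Cl⁻ and 2×(+0) from en sum to -2; with overall charge +0, Cr is +2.
Cr is in group 6, so Cr²⁺ is d⁴ (6 − 2 = 4).
In the high-spin limit (t₂g³ eg¹) the orbital term is -0.6Δ_oct = -118 kJ/mol, with no excess pairing.
Low-spin: t₂g⁴ eg⁰, orbital CFSE = -1.6Δ_oct = -314 kJ/mol; plus 1 excess pair × P = +281 kJ/mol; total -33 kJ/mol.
Thus E(LS) − E(HS) = 85 kJ/mol.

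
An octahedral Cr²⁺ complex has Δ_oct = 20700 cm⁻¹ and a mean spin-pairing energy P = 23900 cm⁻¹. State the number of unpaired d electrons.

4

Group 6 minus oxidation state +2 gives a d⁴ configuration for Cr²⁺.
Since Δ_oct = 20700 cm⁻¹ < P = 23900 cm⁻¹, the complex adopts the high-spin configuration.
That gives t2g^3 e_g^1.
Unpaired electrons: 4.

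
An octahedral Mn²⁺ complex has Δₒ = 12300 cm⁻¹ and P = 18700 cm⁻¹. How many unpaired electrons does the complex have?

Group 7 minus oxidation state +2 gives a d⁵ configuration for Mn²⁺.
With Δₒ < P the complex is high-spin.
That gives t2g^3 e_g^2.
Unpaired electrons: 5.

5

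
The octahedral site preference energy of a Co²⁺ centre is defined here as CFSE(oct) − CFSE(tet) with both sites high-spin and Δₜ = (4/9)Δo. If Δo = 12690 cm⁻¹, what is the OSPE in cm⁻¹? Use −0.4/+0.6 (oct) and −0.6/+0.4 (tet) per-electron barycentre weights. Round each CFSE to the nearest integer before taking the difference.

Co sits in group 9; removing 2 electrons leaves Co²⁺ with 9 − 2 = 7 d electrons.
Octahedral high-spin t2g^5 e_g^2: CFSE = -0.8 × 12690 = -10152 cm⁻¹.
Tetrahedral: e^4 t2^3, CFSE = 4(−0.6) + 3(+0.4) = -1.2Δₜ = -1.2 × (4/9) × 12690 = -6768 cm⁻¹.
Subtracting, OSPE = -10152 − (-6768) = -3384 cm⁻¹.

-3384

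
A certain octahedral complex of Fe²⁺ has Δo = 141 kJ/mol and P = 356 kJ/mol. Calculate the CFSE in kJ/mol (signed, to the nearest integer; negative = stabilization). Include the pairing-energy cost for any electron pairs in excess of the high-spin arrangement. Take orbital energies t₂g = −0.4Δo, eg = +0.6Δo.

Fe²⁺: group 8, so d-count = 8 − 2 = 6.
Here Δo < P (141 < 356), so the high-spin state is favoured.
That gives t₂g⁴ eg².
Orbital CFSE = -0.4Δo = -0.4 × 141 = -56 kJ/mol.
High-spin has no excess pairs, so no pairing correction applies.

-56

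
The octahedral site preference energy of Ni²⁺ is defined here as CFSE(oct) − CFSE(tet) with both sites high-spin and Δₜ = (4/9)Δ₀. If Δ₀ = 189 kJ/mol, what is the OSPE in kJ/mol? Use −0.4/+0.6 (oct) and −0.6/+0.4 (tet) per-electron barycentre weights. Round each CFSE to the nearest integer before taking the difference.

Ni sits in group 10; removing 2 electrons leaves Ni²⁺ with 10 − 2 = 8 d electrons.
Octahedral high-spin t₂g⁶ eg²: CFSE = -1.2 × 189 = -227 kJ/mol.
Tetrahedral: e⁴ t₂⁴, CFSE = 4(−0.6) + 4(+0.4) = -0.8Δₜ = -0.8 × (4/9) × 189 = -67 kJ/mol.
OSPE = CFSE(oct) − CFSE(tet) = -227 − (-67) = -160 kJ/mol.

-160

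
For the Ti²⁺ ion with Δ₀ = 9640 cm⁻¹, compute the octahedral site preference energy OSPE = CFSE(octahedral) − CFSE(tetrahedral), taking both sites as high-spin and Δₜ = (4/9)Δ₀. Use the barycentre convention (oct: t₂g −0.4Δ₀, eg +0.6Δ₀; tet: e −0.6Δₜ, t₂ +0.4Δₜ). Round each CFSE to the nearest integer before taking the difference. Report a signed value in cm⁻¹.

-2571

Ti sits in group 4; removing 2 electrons leaves Ti²⁺ with 4 − 2 = 2 d electrons.
Octahedral high-spin t2g^2 e_g^0: CFSE = -0.8 × 9640 = -7712 cm⁻¹.
Tetrahedral e^2 t2^0 gives -1.2Δₜ = -1.2 × (4/9) × 9640 = -5141 cm⁻¹.
Subtracting, OSPE = -7712 − (-5141) = -2571 cm⁻¹.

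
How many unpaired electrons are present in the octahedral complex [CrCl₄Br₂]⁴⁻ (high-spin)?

Ligand charges: 4×(-1) from Cl⁻ and 2×(-1) from Br⁻ sum to -6; with overall charge -4, Cr is +2.
Cr is in group 6, so Cr²⁺ is d⁴ (6 − 2 = 4).
Configuration: t2g^3 e_g^1, giving 4 unpaired electrons.

4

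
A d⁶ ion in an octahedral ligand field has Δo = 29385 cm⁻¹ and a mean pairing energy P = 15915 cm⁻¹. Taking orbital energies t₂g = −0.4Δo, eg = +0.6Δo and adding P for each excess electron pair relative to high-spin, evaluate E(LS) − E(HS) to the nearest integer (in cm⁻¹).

-26940

High-spin: t₂g⁴ eg², CFSE = -0.4Δo = -11754 cm⁻¹.
Low-spin: t₂g⁶ eg⁰, orbital CFSE = -2.4Δo = -70524 cm⁻¹; plus 2 excess pairs × P = +31830 cm⁻¹; total -38694 cm⁻¹.
Thus E(LS) − E(HS) = -26940 cm⁻¹.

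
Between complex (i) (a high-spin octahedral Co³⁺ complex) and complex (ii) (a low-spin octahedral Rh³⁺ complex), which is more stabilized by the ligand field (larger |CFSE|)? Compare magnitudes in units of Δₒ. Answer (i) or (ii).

(i): Co is in group 9, so Co³⁺ is d⁶ (9 − 3 = 6); t2g^4 e_g^2, CFSE = -0.4Δₒ.
(ii): Rh sits in group 9; removing 3 electrons leaves Rh³⁺ with 9 − 3 = 6 d electrons; t2g^6 e_g^0, CFSE = -2.4Δₒ.
So (ii) has the larger |CFSE|.

(ii)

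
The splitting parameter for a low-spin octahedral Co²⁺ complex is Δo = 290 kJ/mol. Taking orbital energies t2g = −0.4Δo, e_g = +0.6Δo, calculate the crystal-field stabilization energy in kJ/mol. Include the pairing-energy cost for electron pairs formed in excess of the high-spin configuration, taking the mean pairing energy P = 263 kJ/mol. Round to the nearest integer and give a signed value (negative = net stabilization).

-259

Co²⁺: group 9, so d-count = 9 − 2 = 7.
The d⁷ electrons fill as t2g^6 e_g^1.
CFSE(orbital) = 6×(-0.4Δo) + 1×(0.6Δo) = -1.8Δo; with Δo = 290 kJ/mol that is -522 kJ/mol.
High-spin d⁷ would be t2g^5 e_g^2 with 2 pairs; low-spin has 3, so 1 excess pair costs +1P = +263 kJ/mol.
Combining: -522 + 263 = -259 kJ/mol.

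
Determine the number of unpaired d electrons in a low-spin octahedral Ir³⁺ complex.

Ir sits in group 9; removing 3 electrons leaves Ir³⁺ with 9 − 3 = 6 d electrons.
Configuration: t₂g⁶ eg⁰, giving 0 unpaired electrons.

0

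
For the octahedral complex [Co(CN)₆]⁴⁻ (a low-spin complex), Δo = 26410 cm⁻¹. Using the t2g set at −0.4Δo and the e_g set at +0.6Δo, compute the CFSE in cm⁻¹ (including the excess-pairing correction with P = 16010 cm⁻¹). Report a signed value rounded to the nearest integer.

Each CN⁻ contributes -1; 6 × (-1) = -6. With overall charge -4, Co is in the +2 oxidation state.
Co sits in group 9; removing 2 electrons leaves Co²⁺ with 9 − 2 = 7 d electrons.
Configuration: t2g^6 e_g^1.
CFSE(orbital) = 6×(-0.4Δo) + 1×(0.6Δo) = -1.8Δo; with Δo = 26410 cm⁻¹ that is -47538 cm⁻¹.
High-spin d⁷ would be t2g^5 e_g^2 with 2 pairs; low-spin has 3, so 1 excess pair costs +1P = +16010 cm⁻¹.
Overall CFSE = -47538 + 16010 = -31528 cm⁻¹.

-31528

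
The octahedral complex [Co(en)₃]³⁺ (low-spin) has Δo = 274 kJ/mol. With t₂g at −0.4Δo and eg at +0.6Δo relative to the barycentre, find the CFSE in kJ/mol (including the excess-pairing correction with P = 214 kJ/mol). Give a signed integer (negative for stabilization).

en is neutral, so the +3 overall charge sits on Co: oxidation state +3.
Co³⁺: group 9, so d-count = 9 − 3 = 6.
Configuration: t₂g⁶ eg⁰.
Orbital CFSE = 6(-0.4) + 0(0.6) = -2.4Δo = -2.4 × 274 = -658 kJ/mol.
High-spin d⁶ would be t₂g⁴ eg² with 1 pair; low-spin has 3, so 2 excess pairs cost +2P = +428 kJ/mol.
Combining: -658 + 428 = -230 kJ/mol.

-230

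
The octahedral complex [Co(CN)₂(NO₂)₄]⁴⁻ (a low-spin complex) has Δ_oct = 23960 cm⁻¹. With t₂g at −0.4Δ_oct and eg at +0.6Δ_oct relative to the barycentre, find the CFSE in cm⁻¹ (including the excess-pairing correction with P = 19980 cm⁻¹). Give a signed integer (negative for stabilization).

-23148

Ligand charges: 2×(-1) from CN⁻ and 4×(-1) from NO₂⁻ sum to -6; with overall charge -4, Co is +2.
Co²⁺: group 9, so d-count = 9 − 2 = 7.
The d⁷ electrons fill as t₂g⁶ eg¹.
The orbital stabilization is -1.8Δ_oct = -1.8 × 23960 = -43128 cm⁻¹.
Pairing penalty: 3 pairs vs 2 in the high-spin reference → 1 extra × P = 19980 cm⁻¹.
Overall CFSE = -43128 + 19980 = -23148 cm⁻¹.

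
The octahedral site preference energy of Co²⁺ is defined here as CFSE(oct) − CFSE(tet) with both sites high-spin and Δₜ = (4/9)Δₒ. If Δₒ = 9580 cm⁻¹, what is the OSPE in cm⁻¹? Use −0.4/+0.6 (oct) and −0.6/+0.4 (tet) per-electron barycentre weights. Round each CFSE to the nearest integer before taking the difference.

Co²⁺: group 9, so d-count = 9 − 2 = 7.
Octahedral (high-spin): t2g^5 e_g^2, CFSE = 5(−0.4) + 2(+0.6) = -0.8Δₒ = -0.8 × 9580 = -7664 cm⁻¹.
In a tetrahedral site the filling is e^4 t2^3: CFSE(tet) = -1.2Δₜ = -1.2 × (4/9)(9580) = -5109 cm⁻¹.
OSPE = -7664 − (-5109) = -2555 cm⁻¹.

-2555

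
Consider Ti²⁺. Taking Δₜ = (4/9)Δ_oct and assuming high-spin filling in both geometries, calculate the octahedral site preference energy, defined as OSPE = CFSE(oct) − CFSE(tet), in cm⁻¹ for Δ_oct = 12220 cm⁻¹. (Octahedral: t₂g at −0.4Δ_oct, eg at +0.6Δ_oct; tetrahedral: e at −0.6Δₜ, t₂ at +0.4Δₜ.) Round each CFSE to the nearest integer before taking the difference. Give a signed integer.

-3259

Ti is in group 4, so Ti²⁺ is d² (4 − 2 = 2).
In an octahedral site d² (HS) is t₂g² eg⁰, giving CFSE(oct) = -0.8Δ_oct = -9776 cm⁻¹.
In a tetrahedral site the filling is e² t₂⁰: CFSE(tet) = -1.2Δₜ = -1.2 × (4/9)(12220) = -6517 cm⁻¹.
Subtracting, OSPE = -9776 − (-6517) = -3259 cm⁻¹.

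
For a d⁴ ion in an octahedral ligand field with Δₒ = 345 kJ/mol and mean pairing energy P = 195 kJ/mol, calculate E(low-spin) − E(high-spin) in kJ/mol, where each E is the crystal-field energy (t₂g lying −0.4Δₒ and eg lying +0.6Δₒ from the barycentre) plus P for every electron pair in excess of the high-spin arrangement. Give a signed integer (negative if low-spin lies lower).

-150

In the high-spin limit (t₂g³ eg¹) the orbital term is -0.6Δₒ = -207 kJ/mol, with no excess pairing.
For low-spin the configuration is t₂g⁴ eg⁰: orbital energy -1.6 × 345 = -552 kJ/mol, and 1 additional pair relative to high-spin adds 195 kJ/mol, giving -357 kJ/mol.
The difference is -357 − (-207) = -150 kJ/mol, so low-spin lies lower.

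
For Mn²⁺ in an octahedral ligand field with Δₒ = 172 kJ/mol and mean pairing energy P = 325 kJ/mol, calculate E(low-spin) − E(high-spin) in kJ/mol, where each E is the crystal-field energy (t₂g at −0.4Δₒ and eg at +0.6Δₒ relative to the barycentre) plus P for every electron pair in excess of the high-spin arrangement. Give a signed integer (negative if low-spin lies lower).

Mn²⁺: group 7, so d-count = 7 − 2 = 5.
In the high-spin limit (t₂g³ eg²) the orbital term is 0.0Δₒ = 0 kJ/mol, with no excess pairing.
Low-spin: t₂g⁵ eg⁰, orbital CFSE = -2.0Δₒ = -344 kJ/mol; plus 2 excess pairs × P = +650 kJ/mol; total 306 kJ/mol.
The difference is 306 − (0) = 306 kJ/mol, so high-spin lies lower.

306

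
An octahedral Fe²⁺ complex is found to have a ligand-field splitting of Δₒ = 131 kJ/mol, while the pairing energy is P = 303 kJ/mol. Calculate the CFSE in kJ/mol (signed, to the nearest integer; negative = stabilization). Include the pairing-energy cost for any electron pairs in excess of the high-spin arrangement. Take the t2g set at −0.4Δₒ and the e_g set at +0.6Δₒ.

Fe²⁺: group 8, so d-count = 8 − 2 = 6.
Here Δₒ < P (131 < 303), so the high-spin state is favoured.
That gives t2g^4 e_g^2.
Orbital CFSE = -0.4Δₒ = -0.4 × 131 = -52 kJ/mol.
High-spin has no excess pairs, so no pairing correction applies.

-52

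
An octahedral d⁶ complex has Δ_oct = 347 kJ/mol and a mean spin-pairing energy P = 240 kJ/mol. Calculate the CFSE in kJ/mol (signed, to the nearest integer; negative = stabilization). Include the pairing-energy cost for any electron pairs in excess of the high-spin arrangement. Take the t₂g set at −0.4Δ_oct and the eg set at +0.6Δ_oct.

-353

Δ_oct > P, so pairing is preferred: the ground state is low-spin.
Configuration: t₂g⁶ eg⁰.
Orbital CFSE = -2.4Δ_oct = -2.4 × 347 = -833 kJ/mol.
Excess pairs vs high-spin: 3 − 1 = 2; pairing cost = +480 kJ/mol.
Net CFSE = -833 + 480 = -353 kJ/mol.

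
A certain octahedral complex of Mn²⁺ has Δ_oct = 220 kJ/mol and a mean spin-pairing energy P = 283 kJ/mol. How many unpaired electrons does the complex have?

Group 7 minus oxidation state +2 gives a d⁵ configuration for Mn²⁺.
Since Δ_oct = 220 kJ/mol < P = 283 kJ/mol, the complex adopts the high-spin configuration.
Configuration: t₂g³ eg².
Unpaired electrons: 5.

5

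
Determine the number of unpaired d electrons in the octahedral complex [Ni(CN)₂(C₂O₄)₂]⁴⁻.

Ligand charges: 2×(-1) from CN⁻ and 2×(-2) from C₂O₄²⁻ sum to -6; with overall charge -4, Ni is +2.
Ni²⁺: group 10, so d-count = 10 − 2 = 8.
Configuration: t₂g⁶ eg², giving 2 unpaired electrons.

2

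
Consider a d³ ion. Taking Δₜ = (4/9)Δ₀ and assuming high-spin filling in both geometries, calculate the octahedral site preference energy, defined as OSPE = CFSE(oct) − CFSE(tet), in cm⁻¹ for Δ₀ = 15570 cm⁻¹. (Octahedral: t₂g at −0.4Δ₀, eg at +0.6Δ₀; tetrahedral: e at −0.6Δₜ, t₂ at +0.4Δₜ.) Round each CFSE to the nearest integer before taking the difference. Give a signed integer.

-13148

Octahedral high-spin t2g^3 e_g^0: CFSE = -1.2 × 15570 = -18684 cm⁻¹.
Tetrahedral e^2 t2^1 gives -0.8Δₜ = -0.8 × (4/9) × 15570 = -5536 cm⁻¹.
Subtracting, OSPE = -18684 − (-5536) = -13148 cm⁻¹.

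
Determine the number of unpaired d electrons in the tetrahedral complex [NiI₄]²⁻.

Each I⁻ contributes -1; 4 × (-1) = -4. With overall charge -2, Ni is in the +2 oxidation state.
Group 10 minus oxidation state +2 gives a d⁸ configuration for Ni²⁺.
With tetrahedral geometry the complex is necessarily high-spin.
Configuration: e^4 t2^4, giving 2 unpaired electrons.

2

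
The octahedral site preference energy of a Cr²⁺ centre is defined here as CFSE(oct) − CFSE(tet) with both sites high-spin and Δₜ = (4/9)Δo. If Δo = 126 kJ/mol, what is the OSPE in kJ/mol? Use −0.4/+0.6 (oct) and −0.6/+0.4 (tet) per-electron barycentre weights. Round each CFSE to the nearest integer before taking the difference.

Cr²⁺: group 6, so d-count = 6 − 2 = 4.
Octahedral high-spin t₂g³ eg¹: CFSE = -0.6 × 126 = -76 kJ/mol.
Tetrahedral e² t₂² gives -0.4Δₜ = -0.4 × (4/9) × 126 = -22 kJ/mol.
OSPE = CFSE(oct) − CFSE(tet) = -76 − (-22) = -54 kJ/mol.

-54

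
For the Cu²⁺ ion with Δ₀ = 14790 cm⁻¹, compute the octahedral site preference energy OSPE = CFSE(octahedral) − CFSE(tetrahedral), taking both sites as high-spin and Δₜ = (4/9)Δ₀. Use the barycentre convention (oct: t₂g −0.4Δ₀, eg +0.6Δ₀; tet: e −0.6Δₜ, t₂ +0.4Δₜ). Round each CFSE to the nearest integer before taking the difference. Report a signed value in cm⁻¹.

Group 11 minus oxidation state +2 gives a d⁹ configuration for Cu²⁺.
In an octahedral site d⁹ (HS) is t2g^6 e_g^3, giving CFSE(oct) = -0.6Δ₀ = -8874 cm⁻¹.
In a tetrahedral site the filling is e^4 t2^5: CFSE(tet) = -0.4Δₜ = -0.4 × (4/9)(14790) = -2629 cm⁻¹.
OSPE = CFSE(oct) − CFSE(tet) = -8874 − (-2629) = -6245 cm⁻¹.

-6245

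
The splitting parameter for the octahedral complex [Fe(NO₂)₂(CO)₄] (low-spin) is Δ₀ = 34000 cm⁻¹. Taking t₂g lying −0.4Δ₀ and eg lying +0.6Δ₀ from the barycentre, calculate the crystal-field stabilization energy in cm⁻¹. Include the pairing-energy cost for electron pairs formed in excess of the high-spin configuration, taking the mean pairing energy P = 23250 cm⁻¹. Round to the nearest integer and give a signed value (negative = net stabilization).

Ligand charges: 2×(-1) from NO₂⁻ and 4×(+0) from CO sum to -2; with overall charge +0, Fe is +2.
Group 8 minus oxidation state +2 gives a d⁶ configuration for Fe²⁺.
Electron filling gives t₂g⁶ eg⁰.
CFSE(orbital) = 6×(-0.4Δ₀) + 0×(0.6Δ₀) = -2.4Δ₀; with Δ₀ = 34000 cm⁻¹ that is -81600 cm⁻¹.
High-spin d⁶ would be t₂g⁴ eg² with 1 pair; low-spin has 3, so 2 excess pairs cost +2P = +46500 cm⁻¹.
Net CFSE = -81600 + 46500 = -35100 cm⁻¹.

-35100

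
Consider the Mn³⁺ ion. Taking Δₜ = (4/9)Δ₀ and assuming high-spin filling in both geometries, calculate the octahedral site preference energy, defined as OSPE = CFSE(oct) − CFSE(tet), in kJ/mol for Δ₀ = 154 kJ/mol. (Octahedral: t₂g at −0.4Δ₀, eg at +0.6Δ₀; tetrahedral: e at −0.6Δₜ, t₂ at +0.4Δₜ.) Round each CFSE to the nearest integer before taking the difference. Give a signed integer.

Mn is in group 7, so Mn³⁺ is d⁴ (7 − 3 = 4).
Octahedral high-spin t₂g³ eg¹: CFSE = -0.6 × 154 = -92 kJ/mol.
Tetrahedral e² t₂² gives -0.4Δₜ = -0.4 × (4/9) × 154 = -27 kJ/mol.
OSPE = -92 − (-27) = -65 kJ/mol.

-65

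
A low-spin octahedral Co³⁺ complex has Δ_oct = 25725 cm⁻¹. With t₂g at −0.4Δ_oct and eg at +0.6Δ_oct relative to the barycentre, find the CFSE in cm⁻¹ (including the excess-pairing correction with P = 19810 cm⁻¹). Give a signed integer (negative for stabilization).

Co is in group 9, so Co³⁺ is d⁶ (9 − 3 = 6).
Configuration: t₂g⁶ eg⁰.
The orbital stabilization is -2.4Δ_oct = -2.4 × 25725 = -61740 cm⁻¹.
High-spin d⁶ would be t₂g⁴ eg² with 1 pair; low-spin has 3, so 2 excess pairs cost +2P = +39620 cm⁻¹.
Overall CFSE = -61740 + 39620 = -22120 cm⁻¹.

-22120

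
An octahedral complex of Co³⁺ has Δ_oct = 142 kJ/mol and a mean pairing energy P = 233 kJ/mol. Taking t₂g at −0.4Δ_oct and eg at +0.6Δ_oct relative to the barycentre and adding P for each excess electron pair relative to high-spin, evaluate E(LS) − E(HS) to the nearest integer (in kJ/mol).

Group 9 minus oxidation state +3 gives a d⁶ configuration for Co³⁺.
High-spin: t₂g⁴ eg², CFSE = -0.4Δ_oct = -57 kJ/mol.
Low-spin t₂g⁶ eg⁰ gives -2.4Δ_oct = -341 kJ/mol, but forming 2 extra pairs costs 2P = 466 kJ/mol, so E(LS) = -341 + 466 = 125 kJ/mol.
The difference is 125 − (-57) = 182 kJ/mol, so high-spin lies lower.

182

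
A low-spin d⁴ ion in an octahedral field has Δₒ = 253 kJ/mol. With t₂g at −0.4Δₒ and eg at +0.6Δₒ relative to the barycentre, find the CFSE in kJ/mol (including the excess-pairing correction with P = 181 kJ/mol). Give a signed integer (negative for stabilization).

Electron filling gives t₂g⁴ eg⁰.
The orbital stabilization is -1.6Δₒ = -1.6 × 253 = -405 kJ/mol.
Pairing penalty: 1 pair vs 0 in the high-spin reference → 1 extra × P = 181 kJ/mol.
Overall CFSE = -405 + 181 = -224 kJ/mol.

-224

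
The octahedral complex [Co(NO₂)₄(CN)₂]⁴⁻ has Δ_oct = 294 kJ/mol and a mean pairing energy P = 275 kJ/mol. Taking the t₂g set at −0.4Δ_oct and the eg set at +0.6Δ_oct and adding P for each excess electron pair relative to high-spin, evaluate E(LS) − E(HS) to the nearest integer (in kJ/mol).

-19

Ligand charges: 4×(-1) from NO₂⁻ and 2×(-1) from CN⁻ sum to -6; with overall charge -4, Co is +2.
Co sits in group 9; removing 2 electrons leaves Co²⁺ with 9 − 2 = 7 d electrons.
In the high-spin limit (t₂g⁵ eg²) the orbital term is -0.8Δ_oct = -235 kJ/mol, with no excess pairing.
Low-spin t₂g⁶ eg¹ gives -1.8Δ_oct = -529 kJ/mol, but forming 1 extra pair costs 1P = 275 kJ/mol, so E(LS) = -529 + 275 = -254 kJ/mol.
The difference is -254 − (-235) = -19 kJ/mol, so low-spin lies lower.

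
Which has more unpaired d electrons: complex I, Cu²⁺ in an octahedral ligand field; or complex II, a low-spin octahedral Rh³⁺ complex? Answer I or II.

I: Cu sits in group 11; removing 2 electrons leaves Cu²⁺ with 11 − 2 = 9 d electrons; t₂g⁶ eg³ → 1 unpaired.
II: Group 9 minus oxidation state +3 gives a d⁶ configuration for Rh³⁺; t₂g⁶ eg⁰ → 0 unpaired.
So I has more unpaired electrons.

I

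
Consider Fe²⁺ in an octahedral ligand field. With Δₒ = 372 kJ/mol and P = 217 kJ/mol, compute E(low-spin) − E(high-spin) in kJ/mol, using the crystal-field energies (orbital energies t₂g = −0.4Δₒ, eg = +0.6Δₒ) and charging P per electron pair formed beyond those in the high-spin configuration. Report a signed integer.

Fe sits in group 8; removing 2 electrons leaves Fe²⁺ with 8 − 2 = 6 d electrons.
In the high-spin limit (t₂g⁴ eg²) the orbital term is -0.4Δₒ = -149 kJ/mol, with no excess pairing.
Low-spin: t₂g⁶ eg⁰, orbital CFSE = -2.4Δₒ = -893 kJ/mol; plus 2 excess pairs × P = +434 kJ/mol; total -459 kJ/mol.
E(LS) − E(HS) = -459 − (-149) = -310 kJ/mol.

-310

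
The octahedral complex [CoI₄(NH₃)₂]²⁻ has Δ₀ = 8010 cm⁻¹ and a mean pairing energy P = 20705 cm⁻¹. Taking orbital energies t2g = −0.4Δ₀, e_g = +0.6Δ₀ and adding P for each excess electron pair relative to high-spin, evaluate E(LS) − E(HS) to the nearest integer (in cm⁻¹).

Ligand charges: 4×(-1) from I⁻ and 2×(+0) from NH₃ sum to -4; with overall charge -2, Co is +2.
Co sits in group 9; removing 2 electrons leaves Co²⁺ with 9 − 2 = 7 d electrons.
High-spin: t2g^5 e_g^2, CFSE = -0.8Δ₀ = -6408 cm⁻¹.
Low-spin t2g^6 e_g^1 gives -1.8Δ₀ = -14418 cm⁻¹, but forming 1 extra pair costs 1P = 20705 cm⁻¹, so E(LS) = -14418 + 20705 = 6287 cm⁻¹.
E(LS) − E(HS) = 6287 − (-6408) = 12695 cm⁻¹.

12695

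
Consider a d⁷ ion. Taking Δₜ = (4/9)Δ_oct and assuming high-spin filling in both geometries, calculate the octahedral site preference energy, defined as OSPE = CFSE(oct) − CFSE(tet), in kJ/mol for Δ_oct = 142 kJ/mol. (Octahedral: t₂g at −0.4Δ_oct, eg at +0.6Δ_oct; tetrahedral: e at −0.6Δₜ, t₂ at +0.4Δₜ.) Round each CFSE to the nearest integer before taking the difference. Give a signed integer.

-38

Octahedral (high-spin): t2g^5 e_g^2, CFSE = 5(−0.4) + 2(+0.6) = -0.8Δ_oct = -0.8 × 142 = -114 kJ/mol.
Tetrahedral e^4 t2^3 gives -1.2Δₜ = -1.2 × (4/9) × 142 = -76 kJ/mol.
OSPE = CFSE(oct) − CFSE(tet) = -114 − (-76) = -38 kJ/mol.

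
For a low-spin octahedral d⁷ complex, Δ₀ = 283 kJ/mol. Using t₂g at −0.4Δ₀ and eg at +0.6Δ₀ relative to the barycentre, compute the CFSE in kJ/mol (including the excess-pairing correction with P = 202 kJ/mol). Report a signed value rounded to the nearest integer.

-307

Configuration: t₂g⁶ eg¹.
The orbital stabilization is -1.8Δ₀ = -1.8 × 283 = -509 kJ/mol.
Relative to high-spin t₂g⁵ eg² (2 paired), the low-spin configuration has 1 additional pair, contributing +1 × 202 = +202 kJ/mol.
Net CFSE = -509 + 202 = -307 kJ/mol.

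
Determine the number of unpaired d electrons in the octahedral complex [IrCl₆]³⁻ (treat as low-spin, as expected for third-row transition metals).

Each Cl⁻ contributes -1; 6 × (-1) = -6. With overall charge -3, Ir is in the +3 oxidation state.
Ir³⁺: group 9, so d-count = 9 − 3 = 6.
Configuration: t2g^6 e_g^0, giving 0 unpaired electrons.

0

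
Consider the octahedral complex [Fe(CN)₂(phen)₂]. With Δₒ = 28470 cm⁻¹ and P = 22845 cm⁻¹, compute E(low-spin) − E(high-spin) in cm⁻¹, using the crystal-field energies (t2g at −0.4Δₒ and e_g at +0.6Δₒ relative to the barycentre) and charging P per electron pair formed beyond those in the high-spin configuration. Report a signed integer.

Ligand charges: 2×(-1) from CN⁻ and 2×(+0) from phen sum to -2; with overall charge +0, Fe is +2.
Fe sits in group 8; removing 2 electrons leaves Fe²⁺ with 8 − 2 = 6 d electrons.
High-spin d⁶ fills as t2g^4 e_g^2 with CFSE 4(−0.4) + 2(+0.6) = -0.4Δₒ = -11388 cm⁻¹.
Low-spin: t2g^6 e_g^0, orbital CFSE = -2.4Δₒ = -68328 cm⁻¹; plus 2 excess pairs × P = +45690 cm⁻¹; total -22638 cm⁻¹.
Thus E(LS) − E(HS) = -11250 cm⁻¹.

-11250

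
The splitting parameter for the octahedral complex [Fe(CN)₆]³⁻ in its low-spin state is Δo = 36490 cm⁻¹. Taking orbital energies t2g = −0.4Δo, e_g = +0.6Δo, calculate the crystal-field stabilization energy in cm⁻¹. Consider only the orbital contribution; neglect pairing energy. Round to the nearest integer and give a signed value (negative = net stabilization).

Each CN⁻ contributes -1; 6 × (-1) = -6. With overall charge -3, Fe is in the +3 oxidation state.
Fe sits in group 8; removing 3 electrons leaves Fe³⁺ with 8 − 3 = 5 d electrons.
The d⁵ electrons fill as t2g^5 e_g^0.
Orbital CFSE = 5(-0.4) + 0(0.6) = -2.0Δo = -2.0 × 36490 = -72980 cm⁻¹.

-72980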